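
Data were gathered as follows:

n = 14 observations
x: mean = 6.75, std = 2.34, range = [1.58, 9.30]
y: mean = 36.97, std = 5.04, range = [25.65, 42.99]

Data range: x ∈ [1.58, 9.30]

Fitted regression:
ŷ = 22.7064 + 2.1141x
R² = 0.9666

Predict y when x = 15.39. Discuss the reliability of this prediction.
The equation gives ŷ = 55.2424; however x = 15.39 is 6.09 units above the observed range, so this extrapolated value should not be trusted.

Prediction calculation:
ŷ = 22.7064 + 2.1141 × 15.39
ŷ = 55.2424

Reliability:
- Data range: x ∈ [1.58, 9.30]
- Prediction point: x = 15.39 is 6.09 units above the observed range → this is EXTRAPOLATION, not interpolation

Why that matters here:
- Real relationships often flatten, saturate, or turn nonlinear at extremes
- R² describes fit only over the sampled x values; it says nothing about behaviour beyond them

The R² = 0.9666 only validates the fit within [1.58, 9.30]; treat ŷ = 55.2424 with caution.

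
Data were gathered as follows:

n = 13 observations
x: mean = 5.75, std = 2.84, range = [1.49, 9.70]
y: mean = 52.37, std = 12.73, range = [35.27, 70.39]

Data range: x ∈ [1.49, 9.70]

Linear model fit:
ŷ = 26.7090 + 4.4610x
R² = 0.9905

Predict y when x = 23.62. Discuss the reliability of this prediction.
ŷ = 132.0778, but this is extrapolation (above the data range [1.49, 9.70]) and may be unreliable.

Prediction calculation:
ŷ = 26.7090 + 4.4610 × 23.62
ŷ = 132.0778

Reliability:
- Data range: x ∈ [1.49, 9.70]
- Prediction point: x = 23.62 is 13.92 units above the observed range → this is EXTRAPOLATION, not interpolation

Why that matters here:
- Real relationships often flatten, saturate, or turn nonlinear at extremes
- R² describes fit only over the sampled x values; it says nothing about behaviour beyond them
- There are no observations near this x to validate the fitted line there

The R² = 0.9905 only validates the fit within [1.49, 9.70]; treat ŷ = 132.0778 with caution.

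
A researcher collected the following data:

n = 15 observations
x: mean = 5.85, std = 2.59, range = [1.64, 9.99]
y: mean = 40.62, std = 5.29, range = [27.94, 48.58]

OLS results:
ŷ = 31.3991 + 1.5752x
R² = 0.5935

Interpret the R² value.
The model explains 59.35% of the variance in y (R² = 0.5935), leaving 40.65% unexplained; the fit is moderate.

The coefficient of determination R² is the fraction of the total variation in y that the fitted line accounts for.

Here R² = 0.5935:
- Explained: 59.35% of the variation in y
- Unexplained (residual): 100% − 59.35% = 40.65%
- Rule of thumb (below 0.3 weak; 0.3 to below 0.7 moderate; 0.7 and above strong) → moderate

Equivalently, for simple linear regression R² = r², so |r| = √0.5935 ≈ 0.7704.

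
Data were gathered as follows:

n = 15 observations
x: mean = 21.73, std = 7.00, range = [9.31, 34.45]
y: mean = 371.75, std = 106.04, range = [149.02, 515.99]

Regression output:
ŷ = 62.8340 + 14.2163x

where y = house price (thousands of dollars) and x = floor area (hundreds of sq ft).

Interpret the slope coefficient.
On average, house price is about 14.2163 thousand dollars higher for every extra hundred sq ft of floor area.

The slope β₁ = 14.2163 gives the rate at which the fitted house price changes with floor area.

Interpretation:
- Floor area up by 1 hundred sq ft → predicted house price increases by 14.2163 thousand dollars
- The effect is assumed constant over the observed range of x (linearity)
- The slope describes association in these data, not necessarily a causal effect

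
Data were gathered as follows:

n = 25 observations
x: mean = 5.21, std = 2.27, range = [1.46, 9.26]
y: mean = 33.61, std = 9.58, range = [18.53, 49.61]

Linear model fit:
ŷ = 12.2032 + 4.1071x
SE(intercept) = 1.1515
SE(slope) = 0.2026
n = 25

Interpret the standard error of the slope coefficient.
SE(β̂₁) = 0.2026 is the estimated standard deviation of the slope estimate across repeated samples; relative to β̂₁ = 4.1071 that is 4.9%, a precise estimate.

SE(β̂₁) = s / √Sxx, where s is the residual standard deviation and Sxx = Σ(x − x̄)². It is the yardstick for how far β̂₁ = 4.1071 could plausibly be from the true slope.

Relative precision:
- SE / |β̂₁| = 0.2026 / 4.1071 = 4.9%
- Rule of thumb (under 20%: precise; 20% to under 50%: moderately precise; 50% or more: imprecise) → precise

Link to the t-test: t = β̂₁ / SE(β̂₁) = 4.1071 / 0.2026 = 20.2720, the statistic for H₀: β₁ = 0.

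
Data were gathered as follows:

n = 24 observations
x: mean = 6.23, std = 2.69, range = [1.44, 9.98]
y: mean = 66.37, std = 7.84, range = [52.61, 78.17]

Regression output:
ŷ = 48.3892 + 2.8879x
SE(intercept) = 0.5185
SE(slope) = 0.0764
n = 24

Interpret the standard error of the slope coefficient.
SE(slope) = 0.0764 measures the uncertainty in the estimated slope. The coefficient is estimated precisely (SE/|β̂₁| = 2.6%).

What SE measures:
- The standard error quantifies the sampling variability of the coefficient estimate
- It is the estimated standard deviation of β̂₁ across hypothetical repeated samples of the same size
- Smaller SE → more precise estimate

Relative precision:
- SE / |β̂₁| = 0.0764 / 2.8879 = 2.6%
- Rule of thumb (under 20%: precise; 20% to under 50%: moderately precise; 50% or more: imprecise) → precise

Link to interval estimation: a confidence interval for β₁ is β̂₁ ± t* × 0.0764, so SE sets the half-width per unit of t*.

What drives SE(β̂₁): wider spread of x values → smaller SE.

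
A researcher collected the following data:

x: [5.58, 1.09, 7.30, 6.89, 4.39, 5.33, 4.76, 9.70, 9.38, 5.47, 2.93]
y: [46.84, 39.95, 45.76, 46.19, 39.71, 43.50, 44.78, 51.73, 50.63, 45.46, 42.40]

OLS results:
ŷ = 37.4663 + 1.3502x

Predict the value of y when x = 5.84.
ŷ = 45.3515

Plug x = 5.84 into the fitted line:

ŷ = 37.4663 + 1.3502 × 5.84
ŷ = 37.4663 + 7.8852
ŷ = 45.3515

This is the fitted mean response at that x — an individual observation would come with a wider prediction interval.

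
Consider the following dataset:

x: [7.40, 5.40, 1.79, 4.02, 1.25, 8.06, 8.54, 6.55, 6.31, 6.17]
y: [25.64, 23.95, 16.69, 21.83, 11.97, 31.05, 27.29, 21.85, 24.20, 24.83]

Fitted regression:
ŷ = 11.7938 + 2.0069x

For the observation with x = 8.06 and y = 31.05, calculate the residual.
Residual = 3.0806

The residual is the difference between the actual value and the predicted value:

Residual = y - ŷ

Step 1: Calculate predicted value
ŷ = 11.7938 + 2.0069 × 8.06
ŷ = 27.9694

Step 2: Calculate residual
Residual = 31.05 - 27.9694
Residual = 3.0806

The residual is positive, so the observed y = 31.05 sits above the regression line (the line underestimates it by 3.0806).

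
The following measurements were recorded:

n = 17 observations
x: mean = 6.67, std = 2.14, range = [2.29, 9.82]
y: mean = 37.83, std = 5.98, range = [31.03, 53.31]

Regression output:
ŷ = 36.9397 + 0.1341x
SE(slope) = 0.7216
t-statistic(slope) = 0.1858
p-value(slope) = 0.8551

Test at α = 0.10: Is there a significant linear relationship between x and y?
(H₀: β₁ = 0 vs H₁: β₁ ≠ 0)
Since p-value = 0.8551 ≥ α = 0.10, fail to reject H₀ — the slope is not significantly different from 0.

Hypothesis test for the slope coefficient:

H₀: β₁ = 0 (no linear relationship)
H₁: β₁ ≠ 0 (linear relationship exists)

Test statistic: t = β̂₁ / SE(β̂₁) = 0.1341 / 0.7216 = 0.1858

With df = 15, the two-sided p-value for |t| = 0.1858 is 0.8551.

Decision rule: reject H₀ if p-value < α.
p-value = 0.8551 ≥ α = 0.10 → fail to reject H₀.

There is not sufficient evidence at the 10% significance level to conclude that a linear relationship exists between x and y.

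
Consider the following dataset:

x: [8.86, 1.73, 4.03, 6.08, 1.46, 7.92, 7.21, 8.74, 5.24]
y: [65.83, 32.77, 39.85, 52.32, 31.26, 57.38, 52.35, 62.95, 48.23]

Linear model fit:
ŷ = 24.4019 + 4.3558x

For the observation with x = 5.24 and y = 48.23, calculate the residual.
Residual = 1.0037

The residual is the difference between the actual value and the predicted value:

Residual = y - ŷ

Step 1: Calculate predicted value
ŷ = 24.4019 + 4.3558 × 5.24
ŷ = 47.2263

Step 2: Calculate residual
Residual = 48.23 - 47.2263
Residual = 1.0037

Sign check: y > ŷ, so the point is above the line and the fit underestimates here.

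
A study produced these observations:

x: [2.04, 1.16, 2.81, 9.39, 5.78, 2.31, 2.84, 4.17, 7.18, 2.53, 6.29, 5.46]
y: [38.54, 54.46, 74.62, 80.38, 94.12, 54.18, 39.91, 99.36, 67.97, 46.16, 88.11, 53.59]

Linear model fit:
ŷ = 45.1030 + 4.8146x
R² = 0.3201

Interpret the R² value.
The model explains 32.01% of the variance in y (R² = 0.3201), leaving 67.99% unexplained; the fit is moderate.

The coefficient of determination R² is the fraction of the total variation in y that the fitted line accounts for.

Here R² = 0.3201:
- Explained: 32.01% of the variation in y
- Unexplained (residual): 100% − 32.01% = 67.99%
- Rule of thumb (below 0.3 weak; 0.3 to below 0.7 moderate; 0.7 and above strong) → moderate

Note: R² says nothing about causation, and a high R² does not by itself mean the linear form is appropriate — check the residuals.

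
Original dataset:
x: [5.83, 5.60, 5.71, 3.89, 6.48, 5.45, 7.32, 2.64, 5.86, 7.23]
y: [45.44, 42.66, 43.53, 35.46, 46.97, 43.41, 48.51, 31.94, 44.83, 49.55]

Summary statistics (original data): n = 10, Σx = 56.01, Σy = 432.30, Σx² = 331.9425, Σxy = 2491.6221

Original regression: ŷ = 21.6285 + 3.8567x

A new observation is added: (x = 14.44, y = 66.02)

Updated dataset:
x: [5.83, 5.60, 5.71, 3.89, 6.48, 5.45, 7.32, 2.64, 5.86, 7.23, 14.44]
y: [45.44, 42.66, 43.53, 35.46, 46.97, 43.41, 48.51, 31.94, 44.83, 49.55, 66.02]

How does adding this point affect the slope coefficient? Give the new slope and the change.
The slope changes from 3.8567 to 2.8395 (change of -1.0172, or -26.4%).

The new point has HIGH LEVERAGE: x = 14.44 is far from the original mean x̄ = 56.01/10 ≈ 5.60 (original range [2.64, 7.32]).

Step 1: Update the sums with the new point (n goes from 10 to 11)
Σx  = 56.01 + 14.44 = 70.45
Σy  = 432.30 + 66.02 = 498.32
Σx² = 331.9425 + 14.44² = 331.9425 + 208.5136 = 540.4561
Σxy = 2491.6221 + 14.44×66.02 = 2491.6221 + 953.3288 = 3444.9509

Step 2: Recompute the slope with b₁ = (nΣxy − ΣxΣy) / (nΣx² − (Σx)²)
Numerator   = 11×3444.9509 − 70.45×498.32 = 37894.4599 − 35106.6440 = 2787.8159
Denominator = 11×540.4561 − 70.45² = 5945.0171 − 4963.2025 = 981.8146
b₁(new) = 2787.8159 / 981.8146 = 2.8395

(Same formula on the original sums: (10×2491.6221 − 56.01×432.30) / (10×331.9425 − 56.01²) = 703.0980 / 182.3049 = 3.8567, matching the given fit.)

Step 3: Change in slope
Δβ₁ = 2.8395 − 3.8567 = -1.0172
Relative change = -1.0172 / 3.8567 × 100% = -26.4%
→ the slope decreases when the point is added.

A high-leverage point only changes the slope if it is off the original line; here y = 66.02 is below the original trend, so the slope decreases.
In practice: refit with and without it and report both if conclusions differ.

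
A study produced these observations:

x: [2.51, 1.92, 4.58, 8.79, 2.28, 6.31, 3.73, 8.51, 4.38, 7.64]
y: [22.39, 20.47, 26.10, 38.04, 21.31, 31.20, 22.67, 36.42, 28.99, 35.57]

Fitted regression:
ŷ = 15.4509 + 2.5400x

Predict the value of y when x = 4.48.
ŷ = 26.8301

Plug x = 4.48 into the fitted line:

ŷ = 15.4509 + 2.5400 × 4.48
ŷ = 15.4509 + 11.3792
ŷ = 26.8301

This is a point prediction; actual observations scatter around it by roughly the residual standard deviation.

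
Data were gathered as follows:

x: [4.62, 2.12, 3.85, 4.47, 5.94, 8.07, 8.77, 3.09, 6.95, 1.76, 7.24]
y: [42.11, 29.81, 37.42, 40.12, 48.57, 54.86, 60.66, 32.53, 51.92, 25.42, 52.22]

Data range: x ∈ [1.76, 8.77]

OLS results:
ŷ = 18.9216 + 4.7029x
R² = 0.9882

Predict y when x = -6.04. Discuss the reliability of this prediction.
The equation gives ŷ = -9.4839; however x = -6.04 is 7.80 units below the observed range, so this extrapolated value should not be trusted.

Prediction calculation:
ŷ = 18.9216 + 4.7029 × (-6.04)
ŷ = -9.4839

Reliability:
- Data range: x ∈ [1.76, 8.77]
- Prediction point: x = -6.04 is 7.80 units below the observed range → this is EXTRAPOLATION, not interpolation

Why that matters here:
- There are no observations near this x to validate the fitted line there
- The linear relationship may not hold outside the observed range
- R² describes fit only over the sampled x values; it says nothing about behaviour beyond them

A defensible statement: 'if the linear trend continued to x = -6.04, y would be about -9.4839' — the premise is untested.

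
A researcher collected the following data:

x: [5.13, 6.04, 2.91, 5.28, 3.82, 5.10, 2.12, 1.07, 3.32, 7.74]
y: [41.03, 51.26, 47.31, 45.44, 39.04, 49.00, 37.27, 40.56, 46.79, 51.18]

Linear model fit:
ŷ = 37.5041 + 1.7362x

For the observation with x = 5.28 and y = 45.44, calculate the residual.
Residual = -1.2312

The residual is the difference between the actual value and the predicted value:

Residual = y - ŷ

Step 1: Calculate predicted value
ŷ = 37.5041 + 1.7362 × 5.28
ŷ = 46.6712

Step 2: Calculate residual
Residual = 45.44 - 46.6712
Residual = -1.2312

The residual is negative, so the observed y = 45.44 sits below the regression line (the line overestimates it by 1.2312).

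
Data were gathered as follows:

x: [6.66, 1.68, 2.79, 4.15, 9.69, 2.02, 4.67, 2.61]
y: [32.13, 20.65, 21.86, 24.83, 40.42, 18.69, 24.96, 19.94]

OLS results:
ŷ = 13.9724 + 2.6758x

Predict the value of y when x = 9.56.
ŷ = 39.5530

Plug x = 9.56 into the fitted line:

ŷ = 13.9724 + 2.6758 × 9.56
ŷ = 13.9724 + 25.5806
ŷ = 39.5530

This is a point prediction; actual observations scatter around it by roughly the residual standard deviation.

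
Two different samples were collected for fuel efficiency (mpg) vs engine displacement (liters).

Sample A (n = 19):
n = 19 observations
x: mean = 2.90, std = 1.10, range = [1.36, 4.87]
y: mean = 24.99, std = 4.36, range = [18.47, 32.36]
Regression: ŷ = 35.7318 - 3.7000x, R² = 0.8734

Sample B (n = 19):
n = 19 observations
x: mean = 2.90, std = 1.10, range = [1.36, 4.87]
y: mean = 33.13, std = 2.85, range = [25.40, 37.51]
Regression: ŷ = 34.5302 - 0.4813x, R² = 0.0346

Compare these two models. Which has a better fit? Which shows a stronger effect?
Model A has the better fit (R² = 0.8734 vs 0.0346). Model A shows the stronger effect (|β₁| = 3.7000 vs 0.4813).

Model Comparison:

Goodness of fit (R²):
- Model A: R² = 0.8734 → 87.34% of variance in fuel efficiency explained
- Model B: R² = 0.0346 → 3.46% of variance in fuel efficiency explained
- 0.8734 > 0.0346 → Model A has the better fit

Strength of effect — compare |β₁|:
- Model A: β₁ = -3.7000 → predicted fuel efficiency falls 3.7000 mpg per additional liter of engine displacement
- Model B: β₁ = -0.4813 → predicted fuel efficiency falls 0.4813 mpg per additional liter of engine displacement
- |-3.7000| > |-0.4813| → Model A shows the stronger marginal effect

Notes:
- A better fit (higher R²) doesn't necessarily mean a more important relationship.
- A steeper slope doesn't make a better model if the scatter around the line is large.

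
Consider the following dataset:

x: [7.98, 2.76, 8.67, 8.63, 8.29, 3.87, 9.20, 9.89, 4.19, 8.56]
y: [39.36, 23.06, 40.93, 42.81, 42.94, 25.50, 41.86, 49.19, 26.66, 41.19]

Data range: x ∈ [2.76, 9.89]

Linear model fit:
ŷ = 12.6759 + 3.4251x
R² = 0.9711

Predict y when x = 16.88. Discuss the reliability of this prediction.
ŷ = 70.4916, but this is extrapolation (above the data range [2.76, 9.89]) and may be unreliable.

Prediction calculation:
ŷ = 12.6759 + 3.4251 × 16.88
ŷ = 70.4916

Reliability:
- Data range: x ∈ [2.76, 9.89]
- Prediction point: x = 16.88 is 6.99 units above the observed range → this is EXTRAPOLATION, not interpolation

Why that matters here:
- The standard error of prediction grows with (x − x̄)², and x = 16.88 is far from x̄ = 7.20
- R² describes fit only over the sampled x values; it says nothing about behaviour beyond them
- The linear relationship may not hold outside the observed range

Report the number if required, but flag clearly that it is an extrapolation.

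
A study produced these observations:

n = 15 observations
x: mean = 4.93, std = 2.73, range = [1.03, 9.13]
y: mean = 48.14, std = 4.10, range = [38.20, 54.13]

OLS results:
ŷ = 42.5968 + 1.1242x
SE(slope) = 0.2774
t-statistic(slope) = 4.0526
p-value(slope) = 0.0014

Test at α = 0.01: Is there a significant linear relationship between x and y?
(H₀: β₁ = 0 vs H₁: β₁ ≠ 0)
Reject H₀: p-value = 0.0014 < α = 0.01. The linear relationship is significant at the 1% level.

Hypothesis test for the slope coefficient:

H₀: β₁ = 0 (no linear relationship)
H₁: β₁ ≠ 0 (linear relationship exists)

Test statistic: t = β̂₁ / SE(β̂₁) = 1.1242 / 0.2774 = 4.0526

p = 0.0014: how often a slope estimate this far from 0 (in SE units) would arise by chance if β₁ were truly 0.

Decision rule: reject H₀ if p-value < α.
p-value = 0.0014 < α = 0.01 → reject H₀.

Conclusion: the linear association between x and y is significant at the 1% level.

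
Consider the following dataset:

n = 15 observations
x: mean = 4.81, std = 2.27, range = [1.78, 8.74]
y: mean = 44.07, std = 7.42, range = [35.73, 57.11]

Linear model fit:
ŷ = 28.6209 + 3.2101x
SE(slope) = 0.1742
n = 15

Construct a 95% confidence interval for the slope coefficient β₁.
The 95% CI for β₁ is (2.8338, 3.5864)

Confidence interval for the slope:

The 95% CI for β₁ is: β̂₁ ± t*(α/2, n-2) × SE(β̂₁)

Step 1: Find critical t-value
- Confidence level = 0.95
- Degrees of freedom = n - 2 = 15 - 2 = 13
- t*(α/2, 13) = 2.1604

Step 2: Calculate margin of error
Margin = 2.1604 × 0.1742 = 0.3763

Step 3: Construct interval
CI = 3.2101 ± 0.3763
CI = (2.8338, 3.5864)

Interpretation: each one-unit increase in x is associated with a change in mean y of between 2.8338 and 3.5864, with 95% confidence.
Both endpoints are positive, so the data support a genuinely positive slope at this confidence level.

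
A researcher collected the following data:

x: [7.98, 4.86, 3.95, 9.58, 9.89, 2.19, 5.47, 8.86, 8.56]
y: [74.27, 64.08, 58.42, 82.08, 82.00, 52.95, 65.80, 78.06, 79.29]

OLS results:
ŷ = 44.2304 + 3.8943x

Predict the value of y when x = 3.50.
ŷ = 57.8605

x = 3.50 lies inside the observed range [2.19, 9.89], so the fitted equation applies directly:

ŷ = 44.2304 + 3.8943 × 3.50
ŷ = 44.2304 + 13.6301
ŷ = 57.8605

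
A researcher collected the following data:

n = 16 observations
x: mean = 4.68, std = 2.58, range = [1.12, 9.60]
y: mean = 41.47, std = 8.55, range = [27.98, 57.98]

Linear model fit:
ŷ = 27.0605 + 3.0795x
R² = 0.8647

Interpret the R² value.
R² = 0.8647 means 86.47% of the variation in y is explained by the linear relationship with x. This indicates a strong fit.

R² (coefficient of determination) measures the proportion of variance in y explained by the regression model.

Here R² = 0.8647:
- Explained: 86.47% of the variation in y
- Unexplained (residual): 100% − 86.47% = 13.53%
- Rule of thumb (below 0.3 weak; 0.3 to below 0.7 moderate; 0.7 and above strong) → strong

Calculation: R² = 1 − (SS_res / SS_tot), where SS_res is the sum of squared residuals and SS_tot the total sum of squares.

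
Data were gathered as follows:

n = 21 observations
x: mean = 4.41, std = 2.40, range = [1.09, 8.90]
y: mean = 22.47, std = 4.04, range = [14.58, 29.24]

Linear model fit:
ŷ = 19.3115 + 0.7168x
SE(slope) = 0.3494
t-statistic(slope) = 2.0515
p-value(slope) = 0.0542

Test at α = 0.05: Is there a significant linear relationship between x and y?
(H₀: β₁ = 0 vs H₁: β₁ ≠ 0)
Fail to reject H₀: p-value = 0.0542 ≥ α = 0.05. The linear relationship is not significant at the 5% level.

Hypothesis test for the slope coefficient:

H₀: β₁ = 0 (no linear relationship)
H₁: β₁ ≠ 0 (linear relationship exists)

Test statistic: t = β̂₁ / SE(β̂₁) = 0.7168 / 0.3494 = 2.0515

p = 0.0542: how often a slope estimate this far from 0 (in SE units) would arise by chance if β₁ were truly 0.

Decision rule: reject H₀ if p-value < α.
p-value = 0.0542 ≥ α = 0.05 → fail to reject H₀.

There is not sufficient evidence at the 5% significance level to conclude that a linear relationship exists between x and y.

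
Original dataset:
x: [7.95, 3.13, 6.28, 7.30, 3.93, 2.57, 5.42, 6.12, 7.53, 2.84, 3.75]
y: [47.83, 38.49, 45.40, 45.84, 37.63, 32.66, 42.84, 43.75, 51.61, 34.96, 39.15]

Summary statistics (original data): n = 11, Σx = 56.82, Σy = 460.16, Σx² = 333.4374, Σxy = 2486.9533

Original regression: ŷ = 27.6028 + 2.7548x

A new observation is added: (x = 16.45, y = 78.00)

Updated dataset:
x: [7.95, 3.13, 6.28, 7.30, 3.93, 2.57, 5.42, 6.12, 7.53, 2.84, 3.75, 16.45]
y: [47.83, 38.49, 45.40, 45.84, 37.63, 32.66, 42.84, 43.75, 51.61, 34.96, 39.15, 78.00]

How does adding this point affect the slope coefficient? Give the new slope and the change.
The slope changes from 2.7548 to 3.0903 (change of +0.3355, or +12.2%).

x = 16.45 lies well outside the original x-range [2.57, 7.95] (x̄ ≈ 5.17), so this observation has high leverage and can move the slope substantially.

Step 1: Update the sums with the new point (n goes from 11 to 12)
Σx  = 56.82 + 16.45 = 73.27
Σy  = 460.16 + 78.00 = 538.16
Σx² = 333.4374 + 16.45² = 333.4374 + 270.6025 = 604.0399
Σxy = 2486.9533 + 16.45×78.00 = 2486.9533 + 1283.1000 = 3770.0533

Step 2: Recompute the slope with b₁ = (nΣxy − ΣxΣy) / (nΣx² − (Σx)²)
Numerator   = 12×3770.0533 − 73.27×538.16 = 45240.6396 − 39430.9832 = 5809.6564
Denominator = 12×604.0399 − 73.27² = 7248.4788 − 5368.4929 = 1879.9859
b₁(new) = 5809.6564 / 1879.9859 = 3.0903

(Same formula on the original sums: (11×2486.9533 − 56.82×460.16) / (11×333.4374 − 56.82²) = 1210.1951 / 439.2990 = 2.7548, matching the given fit.)

Step 3: Change in slope
Δβ₁ = 3.0903 − 2.7548 = +0.3355
Relative change = +0.3355 / 2.7548 × 100% = +12.2%
→ the slope increases when the point is added.

A high-leverage point only changes the slope if it is off the original line; here y = 78.00 is above the original trend, so the slope increases.
In practice: refit with and without it and report both if conclusions differ.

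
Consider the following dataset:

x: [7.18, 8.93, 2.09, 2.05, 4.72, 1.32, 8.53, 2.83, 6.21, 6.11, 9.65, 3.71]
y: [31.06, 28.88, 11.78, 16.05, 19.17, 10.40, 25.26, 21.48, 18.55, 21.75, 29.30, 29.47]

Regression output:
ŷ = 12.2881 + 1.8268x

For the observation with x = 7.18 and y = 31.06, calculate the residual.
Residual = 5.6555

The residual is the difference between the actual value and the predicted value:

Residual = y - ŷ

Step 1: Calculate predicted value
ŷ = 12.2881 + 1.8268 × 7.18
ŷ = 25.4045

Step 2: Calculate residual
Residual = 31.06 - 25.4045
Residual = 5.6555

Sign check: y > ŷ, so the point is above the line and the fit underestimates here.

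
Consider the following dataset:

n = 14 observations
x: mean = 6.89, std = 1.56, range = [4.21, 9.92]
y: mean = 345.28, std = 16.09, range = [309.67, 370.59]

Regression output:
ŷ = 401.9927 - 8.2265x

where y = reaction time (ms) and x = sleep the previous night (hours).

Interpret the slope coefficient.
An increase of one hour in sleep is associated with a 8.2265 ms decrease in predicted reaction time.

β₁ = -8.2265 is the change in predicted reaction time (ms) per additional hour of sleep.

Interpretation:
- Sleep up by 1 hour → predicted reaction time decreases by 8.2265 ms
- This is a linear approximation: the same per-unit change is assumed across the whole observed x range
- The slope describes association in these data, not necessarily a causal effect

The intercept β₀ = 401.9927 is the predicted reaction time when sleep = 0; since the smallest observed x is 4.21, this is an extrapolation and mainly anchors the line.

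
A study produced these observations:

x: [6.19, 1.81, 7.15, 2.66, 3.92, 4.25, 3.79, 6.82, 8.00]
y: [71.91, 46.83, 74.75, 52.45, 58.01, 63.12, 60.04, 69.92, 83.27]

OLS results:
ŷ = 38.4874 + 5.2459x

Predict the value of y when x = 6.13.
ŷ = 70.6448

Plug x = 6.13 into the fitted line:

ŷ = 38.4874 + 5.2459 × 6.13
ŷ = 38.4874 + 32.1574
ŷ = 70.6448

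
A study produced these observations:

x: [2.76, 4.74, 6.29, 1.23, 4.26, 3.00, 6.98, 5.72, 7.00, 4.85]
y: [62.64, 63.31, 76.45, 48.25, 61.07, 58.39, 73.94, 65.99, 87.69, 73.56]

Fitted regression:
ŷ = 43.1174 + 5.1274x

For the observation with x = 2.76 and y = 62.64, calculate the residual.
Residual = 5.3710

The residual is the difference between the actual value and the predicted value:

Residual = y - ŷ

Step 1: Calculate predicted value
ŷ = 43.1174 + 5.1274 × 2.76
ŷ = 57.2690

Step 2: Calculate residual
Residual = 62.64 - 57.2690
Residual = 5.3710

The residual is positive, so the observed y = 62.64 sits above the regression line (the line underestimates it by 5.3710).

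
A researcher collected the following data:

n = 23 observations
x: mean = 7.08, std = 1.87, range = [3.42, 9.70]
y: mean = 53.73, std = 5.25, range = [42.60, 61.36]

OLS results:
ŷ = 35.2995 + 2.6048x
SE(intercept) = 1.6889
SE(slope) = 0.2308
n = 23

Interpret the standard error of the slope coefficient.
The slope 2.6048 is pinned down to within about ±0.2308 (one SE) by these data — relative uncertainty 8.9%, i.e. precise.

SE(β̂₁) = s / √Sxx, where s is the residual standard deviation and Sxx = Σ(x − x̄)². It is the yardstick for how far β̂₁ = 2.6048 could plausibly be from the true slope.

Relative precision:
- SE / |β̂₁| = 0.2308 / 2.6048 = 8.9%
- Rule of thumb (under 20%: precise; 20% to under 50%: moderately precise; 50% or more: imprecise) → precise

Rough 95% range (±2 SE): 2.6048 ± 0.4616 → (2.1432, 3.0664).

What drives SE(β̂₁): larger n (here n = 23) → smaller SE; wider spread of x values → smaller SE; more residual scatter → larger SE.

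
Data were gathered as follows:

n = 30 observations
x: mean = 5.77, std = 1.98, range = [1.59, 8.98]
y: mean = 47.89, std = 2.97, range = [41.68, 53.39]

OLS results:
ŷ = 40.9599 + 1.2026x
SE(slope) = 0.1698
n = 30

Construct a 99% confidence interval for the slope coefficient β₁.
The 99% CI for β₁ is (0.7334, 1.6718)

Confidence interval for the slope:

The 99% CI for β₁ is: β̂₁ ± t*(α/2, n-2) × SE(β̂₁)

Step 1: Find critical t-value
- Confidence level = 0.99
- Degrees of freedom = n - 2 = 30 - 2 = 28
- t*(α/2, 28) = 2.7633

Step 2: Calculate margin of error
Margin = 2.7633 × 0.1698 = 0.4692

Step 3: Construct interval
CI = 1.2026 ± 0.4692
CI = (0.7334, 1.6718)

Interpretation: intervals built this way capture the true β₁ in 99% of repeated samples; here the plausible range for the per-unit effect of x on y is 0.7334 to 1.6718.
The interval does not include 0, suggesting a significant linear relationship.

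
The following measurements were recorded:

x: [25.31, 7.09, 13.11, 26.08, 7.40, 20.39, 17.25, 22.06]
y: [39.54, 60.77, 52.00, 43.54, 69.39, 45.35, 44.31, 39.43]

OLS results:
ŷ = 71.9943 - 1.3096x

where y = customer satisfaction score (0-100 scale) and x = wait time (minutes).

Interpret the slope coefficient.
An increase of one minute in wait time is associated with a 1.3096 points decrease in predicted satisfaction score.

β₁ = -1.3096 is the change in predicted satisfaction score (points) per additional minute of wait time.

Interpretation:
- Wait time up by 1 minute → predicted satisfaction score decreases by 1.3096 points
- The effect is assumed constant over the observed range of x (linearity)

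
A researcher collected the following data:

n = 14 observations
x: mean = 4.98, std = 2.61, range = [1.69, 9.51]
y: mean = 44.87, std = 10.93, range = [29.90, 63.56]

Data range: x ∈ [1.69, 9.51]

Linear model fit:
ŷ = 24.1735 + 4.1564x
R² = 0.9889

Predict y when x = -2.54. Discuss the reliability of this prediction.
The equation gives ŷ = 13.6162; however x = -2.54 is 4.23 units below the observed range, so this extrapolated value should not be trusted.

Prediction calculation:
ŷ = 24.1735 + 4.1564 × (-2.54)
ŷ = 13.6162

Reliability:
- Data range: x ∈ [1.69, 9.51]
- Prediction point: x = -2.54 is 4.23 units below the observed range → this is EXTRAPOLATION, not interpolation

Why that matters here:
- There are no observations near this x to validate the fitted line there
- The standard error of prediction grows with (x − x̄)², and x = -2.54 is far from x̄ = 4.98
- Real relationships often flatten, saturate, or turn nonlinear at extremes

A defensible statement: 'if the linear trend continued to x = -2.54, y would be about 13.6162' — the premise is untested.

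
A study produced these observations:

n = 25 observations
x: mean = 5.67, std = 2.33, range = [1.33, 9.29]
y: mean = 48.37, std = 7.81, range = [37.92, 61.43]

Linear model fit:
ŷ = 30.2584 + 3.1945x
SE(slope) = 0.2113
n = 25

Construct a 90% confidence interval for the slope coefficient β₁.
The 90% CI for β₁ is (2.8324, 3.5566)

Confidence interval for the slope:

The 90% CI for β₁ is: β̂₁ ± t*(α/2, n-2) × SE(β̂₁)

Step 1: Find critical t-value
- Confidence level = 0.9
- Degrees of freedom = n - 2 = 25 - 2 = 23
- t*(α/2, 23) = 1.7139

Step 2: Calculate margin of error
Margin = 1.7139 × 0.2113 = 0.3621

Step 3: Construct interval
CI = 3.1945 ± 0.3621
CI = (2.8324, 3.5566)

Interpretation: each one-unit increase in x is associated with a change in mean y of between 2.8324 and 3.5566, with 90% confidence.
Both endpoints are positive, so the data support a genuinely positive slope at this confidence level.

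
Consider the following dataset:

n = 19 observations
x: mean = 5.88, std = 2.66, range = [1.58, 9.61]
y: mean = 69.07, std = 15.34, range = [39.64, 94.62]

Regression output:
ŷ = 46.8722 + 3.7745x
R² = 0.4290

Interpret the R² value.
The model explains 42.90% of the variance in y (R² = 0.4290), leaving 57.10% unexplained; the fit is moderate.

R² = 1 − SS_res/SS_tot compares the residual scatter to the total scatter of y about its mean.

Here R² = 0.4290:
- Explained: 42.90% of the variation in y
- Unexplained (residual): 100% − 42.90% = 57.10%
- Rule of thumb (below 0.3 weak; 0.3 to below 0.7 moderate; 0.7 and above strong) → moderate

Note: R² says nothing about causation, and a high R² does not by itself mean the linear form is appropriate — check the residuals.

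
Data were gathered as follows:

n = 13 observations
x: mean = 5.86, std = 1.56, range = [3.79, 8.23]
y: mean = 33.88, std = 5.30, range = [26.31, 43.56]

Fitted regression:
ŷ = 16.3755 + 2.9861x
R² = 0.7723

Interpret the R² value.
R² = 0.7723 means 77.23% of the variation in y is explained by the linear relationship with x. This indicates a strong fit.

R² (coefficient of determination) measures the proportion of variance in y explained by the regression model.

Here R² = 0.7723:
- Explained: 77.23% of the variation in y
- Unexplained (residual): 100% − 77.23% = 22.77%
- Rule of thumb (below 0.3 weak; 0.3 to below 0.7 moderate; 0.7 and above strong) → strong

Note: R² never decreases when predictors are added, so it should not be used alone to compare models of different size.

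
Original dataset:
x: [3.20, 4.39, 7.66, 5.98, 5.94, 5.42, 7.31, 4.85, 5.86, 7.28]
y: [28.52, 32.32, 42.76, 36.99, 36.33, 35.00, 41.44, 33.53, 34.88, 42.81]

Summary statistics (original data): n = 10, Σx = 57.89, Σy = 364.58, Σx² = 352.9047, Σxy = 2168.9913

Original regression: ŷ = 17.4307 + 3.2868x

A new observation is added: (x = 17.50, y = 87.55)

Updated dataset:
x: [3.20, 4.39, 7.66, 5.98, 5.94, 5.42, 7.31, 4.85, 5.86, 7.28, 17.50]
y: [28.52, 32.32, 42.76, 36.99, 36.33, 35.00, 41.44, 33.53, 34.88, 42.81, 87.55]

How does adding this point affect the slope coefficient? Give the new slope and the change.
Adding the point moves β₁ from 3.2868 to 4.2285, i.e. it increases by 0.9417 (+28.7%).

x = 17.50 lies well outside the original x-range [3.20, 7.66] (x̄ ≈ 5.79), so this observation has high leverage and can move the slope substantially.

Step 1: Update the sums with the new point (n goes from 10 to 11)
Σx  = 57.89 + 17.50 = 75.39
Σy  = 364.58 + 87.55 = 452.13
Σx² = 352.9047 + 17.50² = 352.9047 + 306.2500 = 659.1547
Σxy = 2168.9913 + 17.50×87.55 = 2168.9913 + 1532.1250 = 3701.1163

Step 2: Recompute the slope with b₁ = (nΣxy − ΣxΣy) / (nΣx² − (Σx)²)
Numerator   = 11×3701.1163 − 75.39×452.13 = 40712.2793 − 34086.0807 = 6626.1986
Denominator = 11×659.1547 − 75.39² = 7250.7017 − 5683.6521 = 1567.0496
b₁(new) = 6626.1986 / 1567.0496 = 4.2285

(Same formula on the original sums: (10×2168.9913 − 57.89×364.58) / (10×352.9047 − 57.89²) = 584.3768 / 177.7949 = 3.2868, matching the given fit.)

Step 3: Change in slope
Δβ₁ = 4.2285 − 3.2868 = +0.9417
Relative change = +0.9417 / 3.2868 × 100% = +28.7%
→ the slope increases when the point is added.

Because the point sits above the extension of the original line at a high-leverage x, it tilts the fit up.
In practice: investigate whether it comes from the same population as the rest of the sample.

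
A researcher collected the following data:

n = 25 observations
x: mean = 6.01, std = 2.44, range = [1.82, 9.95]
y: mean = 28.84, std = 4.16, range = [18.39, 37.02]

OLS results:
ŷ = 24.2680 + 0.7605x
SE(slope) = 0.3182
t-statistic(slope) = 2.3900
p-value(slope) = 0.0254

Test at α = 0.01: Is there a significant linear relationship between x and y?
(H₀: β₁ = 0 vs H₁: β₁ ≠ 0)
Since p-value = 0.0254 ≥ α = 0.01, fail to reject H₀ — the slope is not significantly different from 0.

Hypothesis test for the slope coefficient:

H₀: β₁ = 0 (no linear relationship)
H₁: β₁ ≠ 0 (linear relationship exists)

Test statistic: t = β̂₁ / SE(β̂₁) = 0.7605 / 0.3182 = 2.3900

With df = 23, the two-sided p-value for |t| = 2.3900 is 0.0254.

Decision rule: reject H₀ if p-value < α.
p-value = 0.0254 ≥ α = 0.01 → fail to reject H₀.

Conclusion: the linear association between x and y is not significant at the 1% level.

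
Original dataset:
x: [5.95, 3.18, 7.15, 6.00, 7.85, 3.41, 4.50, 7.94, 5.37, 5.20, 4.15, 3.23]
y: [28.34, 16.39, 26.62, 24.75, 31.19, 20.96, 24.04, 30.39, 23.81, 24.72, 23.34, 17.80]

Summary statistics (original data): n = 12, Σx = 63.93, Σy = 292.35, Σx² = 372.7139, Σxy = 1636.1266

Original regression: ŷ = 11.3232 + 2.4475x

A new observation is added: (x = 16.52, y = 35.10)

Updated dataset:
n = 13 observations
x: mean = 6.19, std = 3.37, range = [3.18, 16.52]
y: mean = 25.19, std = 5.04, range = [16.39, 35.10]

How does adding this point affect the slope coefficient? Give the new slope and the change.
Adding the point moves β₁ from 2.4475 to 1.2829, i.e. it decreases by 1.1646 (-47.6%).

The new point has HIGH LEVERAGE: x = 16.52 is far from the original mean x̄ = 63.93/12 ≈ 5.33 (original range [3.18, 7.94]).

Step 1: Update the sums with the new point (n goes from 12 to 13)
Σx  = 63.93 + 16.52 = 80.45
Σy  = 292.35 + 35.10 = 327.45
Σx² = 372.7139 + 16.52² = 372.7139 + 272.9104 = 645.6243
Σxy = 1636.1266 + 16.52×35.10 = 1636.1266 + 579.8520 = 2215.9786

Step 2: Recompute the slope with b₁ = (nΣxy − ΣxΣy) / (nΣx² − (Σx)²)
Numerator   = 13×2215.9786 − 80.45×327.45 = 28807.7218 − 26343.3525 = 2464.3693
Denominator = 13×645.6243 − 80.45² = 8393.1159 − 6472.2025 = 1920.9134
b₁(new) = 2464.3693 / 1920.9134 = 1.2829

(Same formula on the original sums: (12×1636.1266 − 63.93×292.35) / (12×372.7139 − 63.93²) = 943.5837 / 385.5219 = 2.4475, matching the given fit.)

Step 3: Change in slope
Δβ₁ = 1.2829 − 2.4475 = -1.1646
Relative change = -1.1646 / 2.4475 × 100% = -47.6%
→ the slope decreases when the point is added.

Because the point sits below the extension of the original line at a high-leverage x, it tilts the fit down.
In practice: check such a point for data-entry or measurement error; investigate whether it comes from the same population as the rest of the sample.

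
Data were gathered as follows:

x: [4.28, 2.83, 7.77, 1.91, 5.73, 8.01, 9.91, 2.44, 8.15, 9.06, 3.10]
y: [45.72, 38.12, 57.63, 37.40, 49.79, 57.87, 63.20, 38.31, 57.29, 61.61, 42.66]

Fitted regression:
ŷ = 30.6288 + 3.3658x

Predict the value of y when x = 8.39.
ŷ = 58.8679

To predict y for x = 8.39, substitute into the regression equation:

ŷ = 30.6288 + 3.3658 × 8.39
ŷ = 30.6288 + 28.2391
ŷ = 58.8679

This is the fitted mean response at that x — an individual observation would come with a wider prediction interval.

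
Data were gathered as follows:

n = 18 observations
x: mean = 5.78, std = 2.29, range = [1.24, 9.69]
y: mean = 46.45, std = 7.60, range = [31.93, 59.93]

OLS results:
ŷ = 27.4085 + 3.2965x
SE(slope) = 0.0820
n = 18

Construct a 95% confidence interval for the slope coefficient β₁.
The 95% CI for β₁ is (3.1227, 3.4703)

Confidence interval for the slope:

The 95% CI for β₁ is: β̂₁ ± t*(α/2, n-2) × SE(β̂₁)

Step 1: Find critical t-value
- Confidence level = 0.95
- Degrees of freedom = n - 2 = 18 - 2 = 16
- t*(α/2, 16) = 2.1199

Step 2: Calculate margin of error
Margin = 2.1199 × 0.0820 = 0.1738

Step 3: Construct interval
CI = 3.2965 ± 0.1738
CI = (3.1227, 3.4703)

Interpretation: We are 95% confident that the true slope β₁ lies between 3.1227 and 3.4703.
Both endpoints are positive, so the data support a genuinely positive slope at this confidence level.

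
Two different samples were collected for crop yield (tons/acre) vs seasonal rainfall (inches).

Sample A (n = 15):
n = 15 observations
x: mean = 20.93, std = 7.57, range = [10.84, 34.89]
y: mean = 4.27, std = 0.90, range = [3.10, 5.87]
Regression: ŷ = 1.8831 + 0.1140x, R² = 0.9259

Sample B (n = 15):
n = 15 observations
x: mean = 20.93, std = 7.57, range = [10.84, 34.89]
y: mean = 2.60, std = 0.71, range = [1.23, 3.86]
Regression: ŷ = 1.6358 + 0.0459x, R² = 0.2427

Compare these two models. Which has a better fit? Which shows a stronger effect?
Model A has the better fit (R² = 0.9259 vs 0.2427). Model A shows the stronger effect (|β₁| = 0.1140 vs 0.0459).

Model Comparison:

Fit — compare R²:
- Model A: R² = 0.9259 → 92.59% of variance in crop yield explained
- Model B: R² = 0.2427 → 24.27% of variance in crop yield explained
- 0.9259 > 0.2427 → Model A has the better fit

Strength of effect — compare |β₁|:
- Model A: β₁ = 0.1140 → predicted crop yield rises 0.1140 tons/acre per additional inch of rainfall
- Model B: β₁ = 0.0459 → predicted crop yield rises 0.0459 tons/acre per additional inch of rainfall
- |0.1140| > |0.0459| → Model A shows the stronger marginal effect

Notes:
- A steeper slope doesn't make a better model if the scatter around the line is large.
- A better fit (higher R²) doesn't necessarily mean a more important relationship.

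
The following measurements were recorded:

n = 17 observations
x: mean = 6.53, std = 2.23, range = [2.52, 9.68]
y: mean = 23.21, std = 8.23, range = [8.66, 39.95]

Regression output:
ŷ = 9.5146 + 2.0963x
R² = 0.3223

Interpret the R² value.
R² = 0.3223 means 32.23% of the variation in y is explained by the linear relationship with x. This indicates a moderate fit.

R² = 1 − SS_res/SS_tot compares the residual scatter to the total scatter of y about its mean.

Here R² = 0.3223:
- Explained: 32.23% of the variation in y
- Unexplained (residual): 100% − 32.23% = 67.77%
- Rule of thumb (below 0.3 weak; 0.3 to below 0.7 moderate; 0.7 and above strong) → moderate

Note: R² says nothing about causation, and a high R² does not by itself mean the linear form is appropriate — check the residuals.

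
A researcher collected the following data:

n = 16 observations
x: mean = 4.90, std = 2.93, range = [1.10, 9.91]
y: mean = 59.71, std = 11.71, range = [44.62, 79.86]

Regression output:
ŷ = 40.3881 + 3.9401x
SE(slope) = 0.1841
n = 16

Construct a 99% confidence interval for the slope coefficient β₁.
The 99% CI for β₁ is (3.3921, 4.4881)

Confidence interval for the slope:

The 99% CI for β₁ is: β̂₁ ± t*(α/2, n-2) × SE(β̂₁)

Step 1: Find critical t-value
- Confidence level = 0.99
- Degrees of freedom = n - 2 = 16 - 2 = 14
- t*(α/2, 14) = 2.9768

Step 2: Calculate margin of error
Margin = 2.9768 × 0.1841 = 0.5480

Step 3: Construct interval
CI = 3.9401 ± 0.5480
CI = (3.3921, 4.4881)

Interpretation: intervals built this way capture the true β₁ in 99% of repeated samples; here the plausible range for the per-unit effect of x on y is 3.3921 to 4.4881.
The interval does not include 0, suggesting a significant linear relationship.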